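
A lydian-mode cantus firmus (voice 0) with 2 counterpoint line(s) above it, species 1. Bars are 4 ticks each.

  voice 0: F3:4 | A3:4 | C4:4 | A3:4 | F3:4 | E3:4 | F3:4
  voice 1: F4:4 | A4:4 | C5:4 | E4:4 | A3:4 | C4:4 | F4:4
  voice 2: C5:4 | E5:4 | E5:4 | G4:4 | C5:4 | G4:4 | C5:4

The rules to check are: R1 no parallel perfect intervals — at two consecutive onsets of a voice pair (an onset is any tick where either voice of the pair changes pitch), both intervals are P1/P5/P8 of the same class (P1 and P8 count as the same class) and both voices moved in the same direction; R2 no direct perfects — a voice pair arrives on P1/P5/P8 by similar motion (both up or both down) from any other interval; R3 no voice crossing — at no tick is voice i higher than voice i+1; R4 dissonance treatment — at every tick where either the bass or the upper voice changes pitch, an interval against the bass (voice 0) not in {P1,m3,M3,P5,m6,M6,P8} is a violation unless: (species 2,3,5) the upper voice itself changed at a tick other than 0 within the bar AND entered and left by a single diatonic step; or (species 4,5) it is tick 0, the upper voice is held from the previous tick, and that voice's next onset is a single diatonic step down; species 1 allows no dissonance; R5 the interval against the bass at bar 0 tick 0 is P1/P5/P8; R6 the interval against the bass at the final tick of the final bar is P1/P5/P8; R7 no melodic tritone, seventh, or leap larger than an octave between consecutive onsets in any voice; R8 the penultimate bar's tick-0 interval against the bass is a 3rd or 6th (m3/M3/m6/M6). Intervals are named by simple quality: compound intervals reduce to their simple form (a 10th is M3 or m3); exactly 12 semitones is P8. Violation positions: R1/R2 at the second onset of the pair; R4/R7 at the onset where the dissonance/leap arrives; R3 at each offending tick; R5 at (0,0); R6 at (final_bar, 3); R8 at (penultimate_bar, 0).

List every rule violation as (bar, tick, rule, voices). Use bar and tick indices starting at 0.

(1, 0, R1, (0, 1))
(1, 0, R1, (0, 2))
(1, 0, R1, (1, 2))
(2, 0, R1, (0, 1))
(3, 0, R2, (0, 1))
(3, 0, R4, (0, 2))
(6, 0, R1, (1, 2))
(6, 0, R2, (0, 1))
(6, 0, R2, (0, 2))

bar 0: v0=F3 v1=F4 v2=C5 downbeat P5
bar 1: v0=A3 v1=A4 v2=E5 downbeat P5
bar 2: v0=C4 v1=C5 v2=E5 downbeat M3
bar 3: v0=A3 v1=E4 v2=G4 downbeat m7
bar 4: v0=F3 v1=A3 v2=C5 downbeat P5
bar 5: v0=E3 v1=C4 v2=G4 downbeat m3
bar 6: v0=F3 v1=F4 v2=C5 downbeat P5
  -> R1 @ bar 1 tick 0 v(0, 1): F3/F4 P8 -> A3/A4 P8 similar
  -> R1 @ bar 1 tick 0 v(0, 2): F3/C5 P5 -> A3/E5 P5 similar
  -> R1 @ bar 1 tick 0 v(1, 2): F4/C5 P5 -> A4/E5 P5 similar
  -> R1 @ bar 2 tick 0 v(0, 1): A3/A4 P8 -> C4/C5 P8 similar
  -> R2 @ bar 3 tick 0 v(0, 1): C4/C5 P8 -> A3/E4 P5 similar
  -> R4 @ bar 3 tick 0 v(0, 2): A3/G4 m7 untreated
  -> R1 @ bar 6 tick 0 v(1, 2): C4/G4 P5 -> F4/C5 P5 similar
  -> R2 @ bar 6 tick 0 v(0, 1): E3/C4 m6 -> F3/F4 P8 similar
  -> R2 @ bar 6 tick 0 v(0, 2): E3/G4 m3 -> F3/C5 P5 similar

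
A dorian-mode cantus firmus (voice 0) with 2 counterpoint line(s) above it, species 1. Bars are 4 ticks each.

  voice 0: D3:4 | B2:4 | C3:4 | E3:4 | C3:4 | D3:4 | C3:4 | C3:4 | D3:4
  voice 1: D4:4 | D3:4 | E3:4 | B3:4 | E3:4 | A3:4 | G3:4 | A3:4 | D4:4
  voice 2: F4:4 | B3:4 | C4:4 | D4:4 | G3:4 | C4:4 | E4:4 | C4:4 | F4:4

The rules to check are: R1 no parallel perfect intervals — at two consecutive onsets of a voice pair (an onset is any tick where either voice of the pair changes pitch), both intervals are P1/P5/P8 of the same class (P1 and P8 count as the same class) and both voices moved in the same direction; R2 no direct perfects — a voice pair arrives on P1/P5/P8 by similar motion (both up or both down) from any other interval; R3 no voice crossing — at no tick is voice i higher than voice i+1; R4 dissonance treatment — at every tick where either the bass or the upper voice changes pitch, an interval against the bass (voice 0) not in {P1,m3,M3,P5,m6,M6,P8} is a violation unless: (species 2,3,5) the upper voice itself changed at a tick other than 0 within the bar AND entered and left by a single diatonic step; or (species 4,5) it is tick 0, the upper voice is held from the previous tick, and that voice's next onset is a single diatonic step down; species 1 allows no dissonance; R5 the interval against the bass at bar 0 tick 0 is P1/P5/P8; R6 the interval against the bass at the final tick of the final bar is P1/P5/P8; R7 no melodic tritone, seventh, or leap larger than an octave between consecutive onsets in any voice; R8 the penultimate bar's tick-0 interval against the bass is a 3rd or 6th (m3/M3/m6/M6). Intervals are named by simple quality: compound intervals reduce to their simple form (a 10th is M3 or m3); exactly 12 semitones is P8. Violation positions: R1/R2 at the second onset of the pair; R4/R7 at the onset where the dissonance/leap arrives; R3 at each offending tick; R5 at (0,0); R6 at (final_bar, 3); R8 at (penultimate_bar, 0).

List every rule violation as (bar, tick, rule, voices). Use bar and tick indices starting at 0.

bar 0: v0=D3 v1=D4 v2=F4 downbeat m3
bar 1: v0=B2 v1=D3 v2=B3 downbeat P8
bar 2: v0=C3 v1=E3 v2=C4 downbeat P8
bar 3: v0=E3 v1=B3 v2=D4 downbeat m7
bar 4: v0=C3 v1=E3 v2=G3 downbeat P5
bar 5: v0=D3 v1=A3 v2=C4 downbeat m7
bar 6: v0=C3 v1=G3 v2=E4 downbeat M3
bar 7: v0=C3 v1=A3 v2=C4 downbeat P8
bar 8: v0=D3 v1=D4 v2=F4 downbeat m3
  -> R5 @ bar 0 tick 0 v(0, 2): opens on m3
  -> R2 @ bar 1 tick 0 v(0, 2): D3/F4 m3 -> B2/B3 P8 similar
  -> R7 @ bar 1 tick 0 v(2,): F4->B3 leap 6st
  -> R1 @ bar 2 tick 0 v(0, 2): B2/B3 P8 -> C3/C4 P8 similar
  -> R2 @ bar 3 tick 0 v(0, 1): C3/E3 M3 -> E3/B3 P5 similar
  -> R4 @ bar 3 tick 0 v(0, 2): E3/D4 m7 untreated
  -> R2 @ bar 4 tick 0 v(0, 2): E3/D4 m7 -> C3/G3 P5 similar
  -> R2 @ bar 5 tick 0 v(0, 1): C3/E3 M3 -> D3/A3 P5 similar
  -> R4 @ bar 5 tick 0 v(0, 2): D3/C4 m7 untreated
  -> R1 @ bar 6 tick 0 v(0, 1): D3/A3 P5 -> C3/G3 P5 similar
  -> R8 @ bar 7 tick 0 v(0, 2): penult P8 not 3rd/6th
  -> R2 @ bar 8 tick 0 v(0, 1): C3/A3 M6 -> D3/D4 P8 similar
  -> R6 @ bar 8 tick 3 v(0, 2): closes on m3

(0, 0, R5, (0, 2))
(1, 0, R2, (0, 2))
(1, 0, R7, (2,))
(2, 0, R1, (0, 2))
(3, 0, R2, (0, 1))
(3, 0, R4, (0, 2))
(4, 0, R2, (0, 2))
(5, 0, R2, (0, 1))
(5, 0, R4, (0, 2))
(6, 0, R1, (0, 1))
(7, 0, R8, (0, 2))
(8, 0, R2, (0, 1))
(8, 3, R6, (0, 2))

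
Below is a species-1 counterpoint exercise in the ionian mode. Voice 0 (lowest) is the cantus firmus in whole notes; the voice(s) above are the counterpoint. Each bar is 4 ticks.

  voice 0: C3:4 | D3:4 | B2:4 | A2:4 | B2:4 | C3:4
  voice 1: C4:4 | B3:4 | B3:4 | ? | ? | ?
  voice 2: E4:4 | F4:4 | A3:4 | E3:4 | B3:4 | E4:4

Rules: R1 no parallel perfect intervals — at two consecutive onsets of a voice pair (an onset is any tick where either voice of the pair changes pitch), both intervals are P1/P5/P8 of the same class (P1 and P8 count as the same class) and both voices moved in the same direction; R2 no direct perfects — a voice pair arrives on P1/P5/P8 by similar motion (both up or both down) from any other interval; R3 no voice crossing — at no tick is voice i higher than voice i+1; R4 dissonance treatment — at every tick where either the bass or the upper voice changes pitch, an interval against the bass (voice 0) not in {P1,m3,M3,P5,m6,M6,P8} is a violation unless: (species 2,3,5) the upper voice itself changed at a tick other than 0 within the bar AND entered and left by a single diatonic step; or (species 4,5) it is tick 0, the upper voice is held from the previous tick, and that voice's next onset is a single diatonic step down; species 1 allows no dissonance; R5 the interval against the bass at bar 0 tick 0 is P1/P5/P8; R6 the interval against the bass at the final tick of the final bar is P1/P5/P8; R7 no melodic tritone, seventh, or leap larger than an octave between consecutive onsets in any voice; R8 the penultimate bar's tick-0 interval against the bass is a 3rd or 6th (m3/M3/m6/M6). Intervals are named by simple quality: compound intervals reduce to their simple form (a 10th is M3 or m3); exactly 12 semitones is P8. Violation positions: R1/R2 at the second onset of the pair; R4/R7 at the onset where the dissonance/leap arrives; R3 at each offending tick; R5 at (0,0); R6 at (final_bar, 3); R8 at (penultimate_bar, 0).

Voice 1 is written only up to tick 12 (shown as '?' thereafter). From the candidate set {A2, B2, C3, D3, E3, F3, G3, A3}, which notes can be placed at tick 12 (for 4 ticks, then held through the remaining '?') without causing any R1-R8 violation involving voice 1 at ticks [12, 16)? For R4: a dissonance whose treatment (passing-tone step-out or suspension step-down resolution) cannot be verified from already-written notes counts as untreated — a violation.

{}

A2: violates R1,R2,R7
B2: violates R4
C3: violates R7
D3: violates R4
E3: violates R2
F3: violates R3,R7
G3: violates R3,R4
A3: violates R1,R3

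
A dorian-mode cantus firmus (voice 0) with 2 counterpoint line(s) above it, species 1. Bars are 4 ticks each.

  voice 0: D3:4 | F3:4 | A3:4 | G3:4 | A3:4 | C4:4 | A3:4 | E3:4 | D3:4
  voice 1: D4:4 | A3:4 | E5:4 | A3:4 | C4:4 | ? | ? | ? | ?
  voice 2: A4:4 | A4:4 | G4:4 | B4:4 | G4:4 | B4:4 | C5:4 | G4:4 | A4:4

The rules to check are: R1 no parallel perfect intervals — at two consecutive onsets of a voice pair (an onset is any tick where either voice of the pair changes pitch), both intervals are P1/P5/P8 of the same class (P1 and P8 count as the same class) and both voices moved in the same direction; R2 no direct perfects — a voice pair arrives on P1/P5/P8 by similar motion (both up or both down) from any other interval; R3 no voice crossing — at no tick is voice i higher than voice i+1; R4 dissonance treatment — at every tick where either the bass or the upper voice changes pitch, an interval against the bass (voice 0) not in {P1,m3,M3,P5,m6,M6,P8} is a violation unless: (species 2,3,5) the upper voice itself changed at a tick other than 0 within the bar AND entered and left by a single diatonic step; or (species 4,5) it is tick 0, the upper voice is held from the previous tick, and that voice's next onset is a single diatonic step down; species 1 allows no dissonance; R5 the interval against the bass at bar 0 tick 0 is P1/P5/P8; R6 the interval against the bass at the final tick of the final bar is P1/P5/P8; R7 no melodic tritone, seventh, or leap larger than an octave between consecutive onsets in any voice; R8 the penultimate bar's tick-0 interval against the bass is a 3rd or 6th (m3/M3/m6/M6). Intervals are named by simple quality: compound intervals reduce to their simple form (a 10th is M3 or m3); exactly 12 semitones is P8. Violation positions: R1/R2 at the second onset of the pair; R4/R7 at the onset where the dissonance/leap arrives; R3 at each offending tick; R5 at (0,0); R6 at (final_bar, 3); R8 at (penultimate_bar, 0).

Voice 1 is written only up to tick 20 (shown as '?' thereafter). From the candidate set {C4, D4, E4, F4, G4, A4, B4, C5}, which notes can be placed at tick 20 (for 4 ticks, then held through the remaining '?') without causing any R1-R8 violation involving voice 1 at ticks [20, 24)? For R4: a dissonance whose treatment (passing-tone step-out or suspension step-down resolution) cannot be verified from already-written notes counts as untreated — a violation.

{A4, C4}

C4: legal
D4: violates R4
E4: violates R1
F4: violates R4
G4: violates R2
A4: legal
B4: violates R2,R4,R7
C5: violates R2,R3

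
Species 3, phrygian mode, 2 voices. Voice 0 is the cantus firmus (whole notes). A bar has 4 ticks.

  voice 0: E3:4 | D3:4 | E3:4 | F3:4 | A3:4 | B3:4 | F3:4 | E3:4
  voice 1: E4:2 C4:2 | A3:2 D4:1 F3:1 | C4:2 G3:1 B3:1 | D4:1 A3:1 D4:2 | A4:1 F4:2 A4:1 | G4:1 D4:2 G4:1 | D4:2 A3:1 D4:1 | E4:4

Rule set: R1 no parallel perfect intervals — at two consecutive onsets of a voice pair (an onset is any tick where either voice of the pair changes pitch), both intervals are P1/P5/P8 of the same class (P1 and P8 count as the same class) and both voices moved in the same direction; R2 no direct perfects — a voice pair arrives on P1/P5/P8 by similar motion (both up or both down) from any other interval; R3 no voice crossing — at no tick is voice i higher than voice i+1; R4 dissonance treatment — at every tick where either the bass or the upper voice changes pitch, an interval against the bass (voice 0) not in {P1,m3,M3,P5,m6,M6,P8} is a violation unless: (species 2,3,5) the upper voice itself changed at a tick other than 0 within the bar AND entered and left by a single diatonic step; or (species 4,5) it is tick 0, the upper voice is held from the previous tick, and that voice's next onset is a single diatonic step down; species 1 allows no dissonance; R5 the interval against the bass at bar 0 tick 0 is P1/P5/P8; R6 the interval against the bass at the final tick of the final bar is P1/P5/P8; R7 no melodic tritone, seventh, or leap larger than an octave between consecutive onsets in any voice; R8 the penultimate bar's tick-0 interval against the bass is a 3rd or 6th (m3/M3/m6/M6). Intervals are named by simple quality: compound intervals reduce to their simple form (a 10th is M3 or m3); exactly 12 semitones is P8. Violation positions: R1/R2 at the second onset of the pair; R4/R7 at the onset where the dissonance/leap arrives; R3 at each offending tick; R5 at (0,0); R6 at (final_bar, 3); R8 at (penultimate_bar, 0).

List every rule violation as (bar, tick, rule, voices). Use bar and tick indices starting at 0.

bar 0: v0=E3 v1=E4 downbeat P8
bar 1: v0=D3 v1=A3 downbeat P5
bar 2: v0=E3 v1=C4 downbeat m6
bar 3: v0=F3 v1=D4 downbeat M6
bar 4: v0=A3 v1=A4 downbeat P8
bar 5: v0=B3 v1=G4 downbeat m6
bar 6: v0=F3 v1=D4 downbeat M6
bar 7: v0=E3 v1=E4 downbeat P8
  -> R2 @ bar 1 tick 0 v(0, 1): E3/C4 m6 -> D3/A3 P5 similar
  -> R2 @ bar 4 tick 0 v(0, 1): F3/D4 M6 -> A3/A4 P8 similar
  -> R7 @ bar 6 tick 0 v(0,): B3->F3 leap 6st

(1, 0, R2, (0, 1))
(4, 0, R2, (0, 1))
(6, 0, R7, (0,))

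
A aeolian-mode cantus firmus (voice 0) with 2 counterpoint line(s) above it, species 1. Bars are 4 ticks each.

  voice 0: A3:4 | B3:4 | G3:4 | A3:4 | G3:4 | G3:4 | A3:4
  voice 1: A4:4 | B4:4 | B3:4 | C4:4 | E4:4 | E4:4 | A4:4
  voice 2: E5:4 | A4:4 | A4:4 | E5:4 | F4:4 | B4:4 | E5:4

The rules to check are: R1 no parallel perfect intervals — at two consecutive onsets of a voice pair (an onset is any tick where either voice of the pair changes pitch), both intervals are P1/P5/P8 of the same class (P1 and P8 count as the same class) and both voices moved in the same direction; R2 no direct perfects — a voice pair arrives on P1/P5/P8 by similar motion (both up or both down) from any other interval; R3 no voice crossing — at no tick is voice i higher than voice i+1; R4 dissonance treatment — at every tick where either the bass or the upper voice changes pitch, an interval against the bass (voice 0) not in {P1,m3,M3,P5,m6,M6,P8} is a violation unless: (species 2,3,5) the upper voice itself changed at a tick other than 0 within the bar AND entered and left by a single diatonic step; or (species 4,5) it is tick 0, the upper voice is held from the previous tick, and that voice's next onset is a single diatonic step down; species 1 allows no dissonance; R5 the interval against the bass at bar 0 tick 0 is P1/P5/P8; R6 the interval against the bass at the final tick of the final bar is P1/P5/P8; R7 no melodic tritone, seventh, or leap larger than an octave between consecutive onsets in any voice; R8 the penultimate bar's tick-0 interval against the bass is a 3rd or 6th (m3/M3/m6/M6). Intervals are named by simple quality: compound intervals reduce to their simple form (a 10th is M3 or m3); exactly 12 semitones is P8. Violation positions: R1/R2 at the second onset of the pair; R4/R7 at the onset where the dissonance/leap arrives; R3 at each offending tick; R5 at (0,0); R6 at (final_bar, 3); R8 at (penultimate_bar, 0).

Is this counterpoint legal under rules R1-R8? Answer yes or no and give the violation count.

bar 0: v0=A3 v1=A4 v2=E5 (P5)
bar 1: v0=B3 v1=B4 v2=A4 (m7)
bar 2: v0=G3 v1=B3 v2=A4 (M2)
bar 3: v0=A3 v1=C4 v2=E5 (P5)
bar 4: v0=G3 v1=E4 v2=F4 (m7)
bar 5: v0=G3 v1=E4 v2=B4 (M3)
bar 6: v0=A3 v1=A4 v2=E5 (P5)
  R1 @ bar1.0: A3/A4 P8 -> B3/B4 P8 similar
  R3 @ bar1.0: B4 above A4
  R4 @ bar1.0: B3/A4 m7 untreated
  R3 @ bar1.1: B4 above A4
  R3 @ bar1.2: B4 above A4
  R3 @ bar1.3: B4 above A4
  R4 @ bar2.0: G3/A4 M2 untreated
  R2 @ bar3.0: G3/A4 M2 -> A3/E5 P5 similar
  R4 @ bar4.0: G3/F4 m7 untreated
  R7 @ bar4.0: E5->F4 leap 11st
  R7 @ bar5.0: F4->B4 leap 6st
  R1 @ bar6.0: E4/B4 P5 -> A4/E5 P5 similar
  R2 @ bar6.0: G3/E4 M6 -> A3/A4 P8 similar
  R2 @ bar6.0: G3/B4 M3 -> A3/E5 P5 similar

No (14 violations)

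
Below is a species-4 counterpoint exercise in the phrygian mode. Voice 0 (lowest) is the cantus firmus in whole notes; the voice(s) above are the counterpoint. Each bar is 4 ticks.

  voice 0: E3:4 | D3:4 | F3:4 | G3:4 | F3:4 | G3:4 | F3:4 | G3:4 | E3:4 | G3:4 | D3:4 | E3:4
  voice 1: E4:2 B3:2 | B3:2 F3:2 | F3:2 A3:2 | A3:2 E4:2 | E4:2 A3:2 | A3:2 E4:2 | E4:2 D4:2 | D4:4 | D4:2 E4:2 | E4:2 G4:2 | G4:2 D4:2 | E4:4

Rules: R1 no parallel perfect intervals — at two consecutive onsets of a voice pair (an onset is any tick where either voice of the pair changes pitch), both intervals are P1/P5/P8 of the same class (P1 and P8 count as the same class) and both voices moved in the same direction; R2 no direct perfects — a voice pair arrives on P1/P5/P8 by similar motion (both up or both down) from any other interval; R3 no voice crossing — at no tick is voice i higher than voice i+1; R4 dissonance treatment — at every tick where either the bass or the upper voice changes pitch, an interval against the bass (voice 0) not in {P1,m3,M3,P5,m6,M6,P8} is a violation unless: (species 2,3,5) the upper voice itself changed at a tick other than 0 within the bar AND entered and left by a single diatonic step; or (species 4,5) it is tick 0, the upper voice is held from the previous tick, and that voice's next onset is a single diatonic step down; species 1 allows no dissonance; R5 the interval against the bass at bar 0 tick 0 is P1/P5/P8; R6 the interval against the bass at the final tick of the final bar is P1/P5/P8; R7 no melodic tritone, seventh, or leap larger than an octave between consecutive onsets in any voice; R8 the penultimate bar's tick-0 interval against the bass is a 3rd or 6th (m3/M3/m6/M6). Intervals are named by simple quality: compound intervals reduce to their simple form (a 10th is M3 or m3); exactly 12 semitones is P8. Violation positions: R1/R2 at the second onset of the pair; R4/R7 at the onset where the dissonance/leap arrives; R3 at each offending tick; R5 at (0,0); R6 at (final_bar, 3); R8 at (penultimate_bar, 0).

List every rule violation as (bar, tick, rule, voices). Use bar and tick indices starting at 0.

bar 0: v0=E3 v1=E4 downbeat P8
bar 1: v0=D3 v1=B3 downbeat M6
bar 2: v0=F3 v1=F3 downbeat P1
bar 3: v0=G3 v1=A3 downbeat M2
bar 4: v0=F3 v1=E4 downbeat M7
bar 5: v0=G3 v1=A3 downbeat M2
bar 6: v0=F3 v1=E4 downbeat M7
bar 7: v0=G3 v1=D4 downbeat P5
bar 8: v0=E3 v1=D4 downbeat m7
bar 9: v0=G3 v1=E4 downbeat M6
bar 10: v0=D3 v1=G4 downbeat P4
bar 11: v0=E3 v1=E4 downbeat P8
  -> R7 @ bar 1 tick 2 v(1,): B3->F3 leap 6st
  -> R4 @ bar 3 tick 0 v(0, 1): G3/A3 M2 untreated
  -> R4 @ bar 4 tick 0 v(0, 1): F3/E4 M7 untreated
  -> R4 @ bar 5 tick 0 v(0, 1): G3/A3 M2 untreated
  -> R4 @ bar 8 tick 0 v(0, 1): E3/D4 m7 untreated
  -> R4 @ bar 10 tick 0 v(0, 1): D3/G4 P4 untreated
  -> R8 @ bar 10 tick 0 v(0, 1): penult P4 not 3rd/6th
  -> R1 @ bar 11 tick 0 v(0, 1): D3/D4 P8 -> E3/E4 P8 similar

(1, 2, R7, (1,))
(3, 0, R4, (0, 1))
(4, 0, R4, (0, 1))
(5, 0, R4, (0, 1))
(8, 0, R4, (0, 1))
(10, 0, R4, (0, 1))
(10, 0, R8, (0, 1))
(11, 0, R1, (0, 1))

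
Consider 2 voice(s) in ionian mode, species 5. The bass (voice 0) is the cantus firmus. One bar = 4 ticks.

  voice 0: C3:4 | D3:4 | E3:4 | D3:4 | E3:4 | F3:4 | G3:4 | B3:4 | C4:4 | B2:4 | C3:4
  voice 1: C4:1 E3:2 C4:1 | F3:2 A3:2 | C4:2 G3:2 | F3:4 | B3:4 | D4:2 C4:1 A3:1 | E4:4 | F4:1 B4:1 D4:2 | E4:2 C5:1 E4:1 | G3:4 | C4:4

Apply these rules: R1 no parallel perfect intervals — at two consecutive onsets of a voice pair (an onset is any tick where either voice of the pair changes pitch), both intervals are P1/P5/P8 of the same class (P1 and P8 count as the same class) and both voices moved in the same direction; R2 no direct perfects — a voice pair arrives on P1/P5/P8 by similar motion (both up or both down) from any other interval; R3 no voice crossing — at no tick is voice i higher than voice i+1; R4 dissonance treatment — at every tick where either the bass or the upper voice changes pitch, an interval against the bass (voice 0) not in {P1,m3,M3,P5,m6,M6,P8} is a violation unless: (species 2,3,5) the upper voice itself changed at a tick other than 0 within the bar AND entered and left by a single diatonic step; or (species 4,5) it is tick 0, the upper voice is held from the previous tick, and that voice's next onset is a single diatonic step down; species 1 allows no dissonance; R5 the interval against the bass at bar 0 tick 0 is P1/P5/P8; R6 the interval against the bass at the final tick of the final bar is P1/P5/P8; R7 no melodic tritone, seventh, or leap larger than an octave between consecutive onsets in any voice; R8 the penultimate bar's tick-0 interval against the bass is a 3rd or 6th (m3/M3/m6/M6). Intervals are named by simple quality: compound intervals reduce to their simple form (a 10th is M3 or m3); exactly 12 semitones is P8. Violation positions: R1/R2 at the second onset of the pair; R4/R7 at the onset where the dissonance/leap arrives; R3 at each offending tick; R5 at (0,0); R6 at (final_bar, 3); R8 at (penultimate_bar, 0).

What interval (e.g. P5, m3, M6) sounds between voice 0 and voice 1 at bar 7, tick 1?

voice 0=B3 voice 1=B4 -> P8

P8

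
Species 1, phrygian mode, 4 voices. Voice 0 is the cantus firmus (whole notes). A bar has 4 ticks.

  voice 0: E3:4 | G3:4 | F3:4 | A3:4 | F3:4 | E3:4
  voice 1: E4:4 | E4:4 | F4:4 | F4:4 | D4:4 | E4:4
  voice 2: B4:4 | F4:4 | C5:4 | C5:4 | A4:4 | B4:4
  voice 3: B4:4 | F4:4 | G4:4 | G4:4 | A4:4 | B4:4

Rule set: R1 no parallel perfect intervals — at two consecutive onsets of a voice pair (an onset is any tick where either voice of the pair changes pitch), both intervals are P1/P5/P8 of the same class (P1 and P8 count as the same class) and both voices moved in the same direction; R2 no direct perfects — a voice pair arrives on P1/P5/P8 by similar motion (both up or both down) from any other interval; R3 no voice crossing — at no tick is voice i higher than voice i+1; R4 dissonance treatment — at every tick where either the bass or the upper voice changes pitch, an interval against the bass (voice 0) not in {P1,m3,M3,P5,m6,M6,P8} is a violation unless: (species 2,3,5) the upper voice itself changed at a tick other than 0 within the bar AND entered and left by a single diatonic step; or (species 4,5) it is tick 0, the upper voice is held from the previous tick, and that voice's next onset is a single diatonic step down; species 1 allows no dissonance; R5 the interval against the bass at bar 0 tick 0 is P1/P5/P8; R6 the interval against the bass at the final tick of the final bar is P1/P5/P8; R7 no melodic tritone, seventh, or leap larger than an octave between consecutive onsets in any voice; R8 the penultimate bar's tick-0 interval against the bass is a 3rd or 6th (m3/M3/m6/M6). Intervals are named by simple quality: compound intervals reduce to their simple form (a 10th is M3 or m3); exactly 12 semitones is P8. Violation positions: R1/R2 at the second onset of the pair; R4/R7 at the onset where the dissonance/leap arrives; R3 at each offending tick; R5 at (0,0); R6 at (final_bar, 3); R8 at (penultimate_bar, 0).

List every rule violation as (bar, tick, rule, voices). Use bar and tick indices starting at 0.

(1, 0, R1, (2, 3))
(1, 0, R4, (0, 2))
(1, 0, R4, (0, 3))
(1, 0, R7, (2,))
(1, 0, R7, (3,))
(2, 0, R2, (1, 2))
(2, 0, R3, (2, 3))
(2, 0, R4, (0, 3))
(2, 1, R3, (2, 3))
(2, 2, R3, (2, 3))
(2, 3, R3, (2, 3))
(3, 0, R3, (2, 3))
(3, 0, R4, (0, 3))
(3, 1, R3, (2, 3))
(3, 2, R3, (2, 3))
(3, 3, R3, (2, 3))
(4, 0, R1, (1, 2))
(5, 0, R1, (1, 2))
(5, 0, R1, (1, 3))
(5, 0, R1, (2, 3))

bar 0: v0=E3 v1=E4 v2=B4 v3=B4 downbeat P5
bar 1: v0=G3 v1=E4 v2=F4 v3=F4 downbeat m7
bar 2: v0=F3 v1=F4 v2=C5 v3=G4 downbeat M2
bar 3: v0=A3 v1=F4 v2=C5 v3=G4 downbeat m7
bar 4: v0=F3 v1=D4 v2=A4 v3=A4 downbeat M3
bar 5: v0=E3 v1=E4 v2=B4 v3=B4 downbeat P5
  -> R1 @ bar 1 tick 0 v(2, 3): B4/B4 P1 -> F4/F4 P1 similar
  -> R4 @ bar 1 tick 0 v(0, 2): G3/F4 m7 untreated
  -> R4 @ bar 1 tick 0 v(0, 3): G3/F4 m7 untreated
  -> R7 @ bar 1 tick 0 v(2,): B4->F4 leap 6st
  -> R7 @ bar 1 tick 0 v(3,): B4->F4 leap 6st
  -> R2 @ bar 2 tick 0 v(1, 2): E4/F4 m2 -> F4/C5 P5 similar
  -> R3 @ bar 2 tick 0 v(2, 3): C5 above G4
  -> R4 @ bar 2 tick 0 v(0, 3): F3/G4 M2 untreated
  -> R3 @ bar 2 tick 1 v(2, 3): C5 above G4
  -> R3 @ bar 2 tick 2 v(2, 3): C5 above G4
  -> R3 @ bar 2 tick 3 v(2, 3): C5 above G4
  -> R3 @ bar 3 tick 0 v(2, 3): C5 above G4
  -> R4 @ bar 3 tick 0 v(0, 3): A3/G4 m7 untreated
  -> R3 @ bar 3 tick 1 v(2, 3): C5 above G4
  -> R3 @ bar 3 tick 2 v(2, 3): C5 above G4
  -> R3 @ bar 3 tick 3 v(2, 3): C5 above G4
  -> R1 @ bar 4 tick 0 v(1, 2): F4/C5 P5 -> D4/A4 P5 similar
  -> R1 @ bar 5 tick 0 v(1, 2): D4/A4 P5 -> E4/B4 P5 similar
  -> R1 @ bar 5 tick 0 v(1, 3): D4/A4 P5 -> E4/B4 P5 similar
  -> R1 @ bar 5 tick 0 v(2, 3): A4/A4 P1 -> B4/B4 P1 similar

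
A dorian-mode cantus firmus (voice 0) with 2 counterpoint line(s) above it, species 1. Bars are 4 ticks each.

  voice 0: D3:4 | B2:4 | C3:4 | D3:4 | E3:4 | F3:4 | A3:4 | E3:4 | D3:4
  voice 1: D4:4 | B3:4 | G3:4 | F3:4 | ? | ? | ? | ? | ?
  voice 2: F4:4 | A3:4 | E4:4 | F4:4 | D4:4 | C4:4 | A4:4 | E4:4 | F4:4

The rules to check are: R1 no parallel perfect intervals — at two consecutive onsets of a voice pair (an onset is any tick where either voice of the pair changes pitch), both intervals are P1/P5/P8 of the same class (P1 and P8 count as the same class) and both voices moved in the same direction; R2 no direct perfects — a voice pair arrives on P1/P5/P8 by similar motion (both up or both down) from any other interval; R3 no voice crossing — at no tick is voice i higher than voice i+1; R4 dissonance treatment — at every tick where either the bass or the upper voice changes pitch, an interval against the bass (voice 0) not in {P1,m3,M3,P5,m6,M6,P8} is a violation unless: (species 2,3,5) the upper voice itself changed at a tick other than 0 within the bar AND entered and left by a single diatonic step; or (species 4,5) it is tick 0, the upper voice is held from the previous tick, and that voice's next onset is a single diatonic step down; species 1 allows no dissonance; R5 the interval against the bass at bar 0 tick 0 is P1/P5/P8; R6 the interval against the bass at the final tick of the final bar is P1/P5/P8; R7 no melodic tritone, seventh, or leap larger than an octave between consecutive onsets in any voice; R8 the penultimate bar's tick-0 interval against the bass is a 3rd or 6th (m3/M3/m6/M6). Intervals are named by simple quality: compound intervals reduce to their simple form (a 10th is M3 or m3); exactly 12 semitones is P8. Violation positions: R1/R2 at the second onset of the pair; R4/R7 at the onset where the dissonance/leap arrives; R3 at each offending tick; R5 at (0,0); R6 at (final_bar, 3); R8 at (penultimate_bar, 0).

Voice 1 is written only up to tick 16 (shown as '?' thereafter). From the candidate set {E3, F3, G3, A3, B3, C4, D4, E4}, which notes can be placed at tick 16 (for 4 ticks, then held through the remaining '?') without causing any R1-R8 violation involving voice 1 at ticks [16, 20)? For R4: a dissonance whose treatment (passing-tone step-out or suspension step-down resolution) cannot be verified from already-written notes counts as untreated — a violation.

{C4, E3, G3}

E3: legal
F3: violates R4
G3: legal
A3: violates R4
B3: violates R2,R7
C4: legal
D4: violates R4
E4: violates R2,R3,R7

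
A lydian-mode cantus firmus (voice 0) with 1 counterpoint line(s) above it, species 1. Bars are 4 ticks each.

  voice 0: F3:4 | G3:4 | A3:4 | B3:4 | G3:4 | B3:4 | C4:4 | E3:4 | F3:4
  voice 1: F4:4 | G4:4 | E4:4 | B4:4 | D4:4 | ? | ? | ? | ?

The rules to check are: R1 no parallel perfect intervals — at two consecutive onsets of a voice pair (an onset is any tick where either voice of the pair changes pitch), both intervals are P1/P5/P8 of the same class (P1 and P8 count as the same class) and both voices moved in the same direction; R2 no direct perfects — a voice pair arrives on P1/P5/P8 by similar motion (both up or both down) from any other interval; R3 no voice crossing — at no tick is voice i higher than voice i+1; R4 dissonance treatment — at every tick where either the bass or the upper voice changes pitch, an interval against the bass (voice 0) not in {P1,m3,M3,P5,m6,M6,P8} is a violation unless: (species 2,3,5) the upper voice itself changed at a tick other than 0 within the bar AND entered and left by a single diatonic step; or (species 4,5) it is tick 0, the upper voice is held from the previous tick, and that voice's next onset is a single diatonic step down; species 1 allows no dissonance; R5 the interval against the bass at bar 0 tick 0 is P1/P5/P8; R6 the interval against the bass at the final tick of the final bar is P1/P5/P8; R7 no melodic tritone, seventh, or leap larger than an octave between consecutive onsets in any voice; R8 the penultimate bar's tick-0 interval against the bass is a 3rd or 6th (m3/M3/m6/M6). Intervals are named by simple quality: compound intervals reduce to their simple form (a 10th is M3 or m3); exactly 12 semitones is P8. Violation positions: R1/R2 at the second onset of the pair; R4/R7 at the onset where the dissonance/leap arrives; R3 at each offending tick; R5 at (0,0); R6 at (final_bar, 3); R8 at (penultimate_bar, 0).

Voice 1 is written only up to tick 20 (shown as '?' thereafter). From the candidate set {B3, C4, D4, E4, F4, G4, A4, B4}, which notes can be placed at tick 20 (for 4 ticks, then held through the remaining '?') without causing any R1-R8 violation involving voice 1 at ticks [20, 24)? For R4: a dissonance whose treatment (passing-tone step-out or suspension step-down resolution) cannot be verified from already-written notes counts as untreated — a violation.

B3: legal
C4: violates R4
D4: legal
E4: violates R4
F4: violates R4
G4: legal
A4: violates R4
B4: violates R2

{B3, D4, G4}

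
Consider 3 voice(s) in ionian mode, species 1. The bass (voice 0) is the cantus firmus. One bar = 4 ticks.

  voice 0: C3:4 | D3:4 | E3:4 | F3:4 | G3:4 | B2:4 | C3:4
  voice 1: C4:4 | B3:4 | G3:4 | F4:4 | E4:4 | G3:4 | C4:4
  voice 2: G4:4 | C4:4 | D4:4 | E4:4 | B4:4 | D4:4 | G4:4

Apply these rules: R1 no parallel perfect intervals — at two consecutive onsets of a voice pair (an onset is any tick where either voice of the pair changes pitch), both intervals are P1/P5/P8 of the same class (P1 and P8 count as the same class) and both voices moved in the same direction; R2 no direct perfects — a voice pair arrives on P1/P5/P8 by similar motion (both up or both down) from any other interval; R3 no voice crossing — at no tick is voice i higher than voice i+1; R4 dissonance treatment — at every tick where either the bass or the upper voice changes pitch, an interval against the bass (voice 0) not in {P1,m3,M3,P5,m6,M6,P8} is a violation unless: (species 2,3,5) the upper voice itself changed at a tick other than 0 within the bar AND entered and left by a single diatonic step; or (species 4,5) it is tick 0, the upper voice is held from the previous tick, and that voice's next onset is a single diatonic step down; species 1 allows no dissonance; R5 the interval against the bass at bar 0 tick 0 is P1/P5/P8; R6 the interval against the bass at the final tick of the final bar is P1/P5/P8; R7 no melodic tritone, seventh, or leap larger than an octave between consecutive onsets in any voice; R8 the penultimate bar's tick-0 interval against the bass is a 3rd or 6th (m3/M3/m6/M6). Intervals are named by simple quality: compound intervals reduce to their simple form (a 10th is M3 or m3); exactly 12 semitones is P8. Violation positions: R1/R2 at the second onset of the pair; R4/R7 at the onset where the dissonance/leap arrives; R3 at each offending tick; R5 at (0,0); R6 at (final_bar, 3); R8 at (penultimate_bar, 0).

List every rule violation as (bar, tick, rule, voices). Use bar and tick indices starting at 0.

(1, 0, R4, (0, 2))
(2, 0, R4, (0, 2))
(3, 0, R2, (0, 1))
(3, 0, R3, (1, 2))
(3, 0, R4, (0, 2))
(3, 0, R7, (1,))
(3, 1, R3, (1, 2))
(3, 2, R3, (1, 2))
(3, 3, R3, (1, 2))
(5, 0, R1, (1, 2))
(6, 0, R1, (1, 2))
(6, 0, R2, (0, 1))
(6, 0, R2, (0, 2))

bar 0: v0=C3 v1=C4 v2=G4 downbeat P5
bar 1: v0=D3 v1=B3 v2=C4 downbeat m7
bar 2: v0=E3 v1=G3 v2=D4 downbeat m7
bar 3: v0=F3 v1=F4 v2=E4 downbeat M7
bar 4: v0=G3 v1=E4 v2=B4 downbeat M3
bar 5: v0=B2 v1=G3 v2=D4 downbeat m3
bar 6: v0=C3 v1=C4 v2=G4 downbeat P5
  -> R4 @ bar 1 tick 0 v(0, 2): D3/C4 m7 untreated
  -> R4 @ bar 2 tick 0 v(0, 2): E3/D4 m7 untreated
  -> R2 @ bar 3 tick 0 v(0, 1): E3/G3 m3 -> F3/F4 P8 similar
  -> R3 @ bar 3 tick 0 v(1, 2): F4 above E4
  -> R4 @ bar 3 tick 0 v(0, 2): F3/E4 M7 untreated
  -> R7 @ bar 3 tick 0 v(1,): G3->F4 leap 10st
  -> R3 @ bar 3 tick 1 v(1, 2): F4 above E4
  -> R3 @ bar 3 tick 2 v(1, 2): F4 above E4
  -> R3 @ bar 3 tick 3 v(1, 2): F4 above E4
  -> R1 @ bar 5 tick 0 v(1, 2): E4/B4 P5 -> G3/D4 P5 similar
  -> R1 @ bar 6 tick 0 v(1, 2): G3/D4 P5 -> C4/G4 P5 similar
  -> R2 @ bar 6 tick 0 v(0, 1): B2/G3 m6 -> C3/C4 P8 similar
  -> R2 @ bar 6 tick 0 v(0, 2): B2/D4 m3 -> C3/G4 P5 similar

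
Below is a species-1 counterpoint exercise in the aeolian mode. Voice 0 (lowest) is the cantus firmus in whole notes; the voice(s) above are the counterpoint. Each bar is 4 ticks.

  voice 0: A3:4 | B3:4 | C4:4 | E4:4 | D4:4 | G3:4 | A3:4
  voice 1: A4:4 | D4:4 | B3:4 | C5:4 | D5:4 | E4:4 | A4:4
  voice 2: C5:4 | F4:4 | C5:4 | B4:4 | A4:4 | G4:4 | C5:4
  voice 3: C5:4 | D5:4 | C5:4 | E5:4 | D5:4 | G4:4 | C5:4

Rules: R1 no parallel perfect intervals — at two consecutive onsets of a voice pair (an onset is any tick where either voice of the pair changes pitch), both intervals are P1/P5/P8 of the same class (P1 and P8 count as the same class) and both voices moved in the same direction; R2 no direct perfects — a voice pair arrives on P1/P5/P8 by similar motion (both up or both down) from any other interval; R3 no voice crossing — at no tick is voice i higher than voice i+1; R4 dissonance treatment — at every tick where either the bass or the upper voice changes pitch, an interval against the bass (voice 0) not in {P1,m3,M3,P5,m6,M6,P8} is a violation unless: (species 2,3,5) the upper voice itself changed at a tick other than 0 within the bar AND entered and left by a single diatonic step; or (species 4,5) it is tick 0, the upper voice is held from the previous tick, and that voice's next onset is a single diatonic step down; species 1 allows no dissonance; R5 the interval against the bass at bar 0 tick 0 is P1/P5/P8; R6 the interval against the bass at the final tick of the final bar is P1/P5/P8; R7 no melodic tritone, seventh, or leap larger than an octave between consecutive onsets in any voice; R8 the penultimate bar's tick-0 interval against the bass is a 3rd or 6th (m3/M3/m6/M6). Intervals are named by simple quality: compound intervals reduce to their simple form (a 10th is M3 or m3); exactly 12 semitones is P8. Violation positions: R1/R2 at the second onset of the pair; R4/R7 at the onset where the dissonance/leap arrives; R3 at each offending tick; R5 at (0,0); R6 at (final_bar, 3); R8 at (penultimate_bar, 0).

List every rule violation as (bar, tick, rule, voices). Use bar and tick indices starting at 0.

bar 0: v0=A3 v1=A4 v2=C5 v3=C5 downbeat m3
bar 1: v0=B3 v1=D4 v2=F4 v3=D5 downbeat m3
bar 2: v0=C4 v1=B3 v2=C5 v3=C5 downbeat P8
bar 3: v0=E4 v1=C5 v2=B4 v3=E5 downbeat P8
bar 4: v0=D4 v1=D5 v2=A4 v3=D5 downbeat P8
bar 5: v0=G3 v1=E4 v2=G4 v3=G4 downbeat P8
bar 6: v0=A3 v1=A4 v2=C5 v3=C5 downbeat m3
  -> R5 @ bar 0 tick 0 v(0, 2): opens on m3
  -> R5 @ bar 0 tick 0 v(0, 3): opens on m3
  -> R4 @ bar 1 tick 0 v(0, 2): B3/F4 TT untreated
  -> R2 @ bar 2 tick 0 v(0, 2): B3/F4 TT -> C4/C5 P8 similar
  -> R3 @ bar 2 tick 0 v(0, 1): C4 above B3
  -> R4 @ bar 2 tick 0 v(0, 1): C4/B3 m2 untreated
  -> R3 @ bar 2 tick 1 v(0, 1): C4 above B3
  -> R3 @ bar 2 tick 2 v(0, 1): C4 above B3
  -> R3 @ bar 2 tick 3 v(0, 1): C4 above B3
  -> R1 @ bar 3 tick 0 v(0, 3): C4/C5 P8 -> E4/E5 P8 similar
  -> R3 @ bar 3 tick 0 v(1, 2): C5 above B4
  -> R7 @ bar 3 tick 0 v(1,): B3->C5 leap 13st
  -> R3 @ bar 3 tick 1 v(1, 2): C5 above B4
  -> R3 @ bar 3 tick 2 v(1, 2): C5 above B4
  -> R3 @ bar 3 tick 3 v(1, 2): C5 above B4
  -> R1 @ bar 4 tick 0 v(0, 2): E4/B4 P5 -> D4/A4 P5 similar
  -> R1 @ bar 4 tick 0 v(0, 3): E4/E5 P8 -> D4/D5 P8 similar
  -> R3 @ bar 4 tick 0 v(1, 2): D5 above A4
  -> R3 @ bar 4 tick 1 v(1, 2): D5 above A4
  -> R3 @ bar 4 tick 2 v(1, 2): D5 above A4
  -> R3 @ bar 4 tick 3 v(1, 2): D5 above A4
  -> R1 @ bar 5 tick 0 v(0, 3): D4/D5 P8 -> G3/G4 P8 similar
  -> R2 @ bar 5 tick 0 v(0, 2): D4/A4 P5 -> G3/G4 P8 similar
  -> R2 @ bar 5 tick 0 v(2, 3): A4/D5 P4 -> G4/G4 P1 similar
  -> R7 @ bar 5 tick 0 v(1,): D5->E4 leap 10st
  -> R8 @ bar 5 tick 0 v(0, 2): penult P8 not 3rd/6th
  -> R8 @ bar 5 tick 0 v(0, 3): penult P8 not 3rd/6th
  -> R1 @ bar 6 tick 0 v(2, 3): G4/G4 P1 -> C5/C5 P1 similar
  -> R2 @ bar 6 tick 0 v(0, 1): G3/E4 M6 -> A3/A4 P8 similar
  -> R6 @ bar 6 tick 3 v(0, 2): closes on m3
  -> R6 @ bar 6 tick 3 v(0, 3): closes on m3

(0, 0, R5, (0, 2))
(0, 0, R5, (0, 3))
(1, 0, R4, (0, 2))
(2, 0, R2, (0, 2))
(2, 0, R3, (0, 1))
(2, 0, R4, (0, 1))
(2, 1, R3, (0, 1))
(2, 2, R3, (0, 1))
(2, 3, R3, (0, 1))
(3, 0, R1, (0, 3))
(3, 0, R3, (1, 2))
(3, 0, R7, (1,))
(3, 1, R3, (1, 2))
(3, 2, R3, (1, 2))
(3, 3, R3, (1, 2))
(4, 0, R1, (0, 2))
(4, 0, R1, (0, 3))
(4, 0, R3, (1, 2))
(4, 1, R3, (1, 2))
(4, 2, R3, (1, 2))
(4, 3, R3, (1, 2))
(5, 0, R1, (0, 3))
(5, 0, R2, (0, 2))
(5, 0, R2, (2, 3))
(5, 0, R7, (1,))
(5, 0, R8, (0, 2))
(5, 0, R8, (0, 3))
(6, 0, R1, (2, 3))
(6, 0, R2, (0, 1))
(6, 3, R6, (0, 2))
(6, 3, R6, (0, 3))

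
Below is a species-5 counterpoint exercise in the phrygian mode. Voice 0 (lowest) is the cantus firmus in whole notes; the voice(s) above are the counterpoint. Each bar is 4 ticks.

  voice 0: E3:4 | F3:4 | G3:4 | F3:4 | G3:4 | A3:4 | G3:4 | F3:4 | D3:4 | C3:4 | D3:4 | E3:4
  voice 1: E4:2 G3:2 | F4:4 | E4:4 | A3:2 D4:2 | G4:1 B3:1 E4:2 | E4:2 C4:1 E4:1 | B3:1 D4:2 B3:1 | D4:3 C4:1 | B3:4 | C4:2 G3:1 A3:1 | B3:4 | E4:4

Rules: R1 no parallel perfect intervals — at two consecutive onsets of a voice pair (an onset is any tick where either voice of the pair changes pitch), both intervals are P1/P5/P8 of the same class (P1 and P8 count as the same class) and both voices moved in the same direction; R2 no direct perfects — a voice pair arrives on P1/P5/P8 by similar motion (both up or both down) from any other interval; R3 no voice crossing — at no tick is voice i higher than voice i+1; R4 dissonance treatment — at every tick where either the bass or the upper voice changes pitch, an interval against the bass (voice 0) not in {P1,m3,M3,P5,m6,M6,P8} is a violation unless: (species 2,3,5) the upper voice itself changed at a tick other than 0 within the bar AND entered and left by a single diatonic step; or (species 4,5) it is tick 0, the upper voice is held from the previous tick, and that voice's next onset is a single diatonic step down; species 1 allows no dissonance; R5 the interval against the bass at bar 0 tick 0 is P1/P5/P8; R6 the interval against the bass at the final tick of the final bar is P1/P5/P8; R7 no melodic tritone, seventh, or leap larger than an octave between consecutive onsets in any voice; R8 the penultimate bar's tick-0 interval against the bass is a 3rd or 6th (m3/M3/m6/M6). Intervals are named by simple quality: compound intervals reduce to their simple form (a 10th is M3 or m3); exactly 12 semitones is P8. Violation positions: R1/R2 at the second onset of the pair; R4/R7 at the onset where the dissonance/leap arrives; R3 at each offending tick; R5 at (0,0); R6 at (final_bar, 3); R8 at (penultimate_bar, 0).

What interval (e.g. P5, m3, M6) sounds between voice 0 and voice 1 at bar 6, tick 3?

M3

voice 0=G3 voice 1=B3 -> M3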